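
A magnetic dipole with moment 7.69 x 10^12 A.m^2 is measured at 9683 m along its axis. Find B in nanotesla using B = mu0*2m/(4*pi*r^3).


m = 7.69 x 10^12 = 7690000000000 A.m^2
2m = 15380000000000 A.m^2
r^3 = 9683^3 = 907882814987
B = (4pi*10^-7) * 15380000000000 / (4*pi * 907882814987) * 1e9
= 19327078.004884 / 11408791927534.32 * 1e9
= 1694.0512 nT

1694.0512


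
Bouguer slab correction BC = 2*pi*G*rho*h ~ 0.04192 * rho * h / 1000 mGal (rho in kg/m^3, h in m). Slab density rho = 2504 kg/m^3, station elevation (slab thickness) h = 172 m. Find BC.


BC = 0.04192 * rho * h / 1000
= 0.04192 * 2504 * 172 / 1000
= 18.0544 mGal

18.0544


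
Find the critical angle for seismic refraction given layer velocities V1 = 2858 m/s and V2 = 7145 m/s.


V1/V2 = 2858/7145 = 0.4
theta_c = arcsin(0.4) = 23.5782 degrees

23.5782


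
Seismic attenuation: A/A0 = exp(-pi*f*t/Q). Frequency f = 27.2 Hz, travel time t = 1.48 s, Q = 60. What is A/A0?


pi*f*t/Q = pi*27.2*1.48/60 = 2.107799
A/A0 = exp(-2.107799) = 0.121505

0.121505


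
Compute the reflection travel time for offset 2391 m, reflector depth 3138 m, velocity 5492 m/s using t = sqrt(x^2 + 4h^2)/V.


x^2 + 4h^2 = 2391^2 + 4*3138^2 = 5716881 + 39388176 = 45105057
sqrt(45105057) = 6716.0299
t = 6716.0299 / 5492 = 1.2229 s

1.2229


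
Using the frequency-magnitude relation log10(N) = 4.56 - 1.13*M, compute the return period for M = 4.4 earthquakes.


log10(N) = 4.56 - 1.13*4.4 = -0.412
N = 10^-0.412 = 0.387258
T = 1/N = 1/0.387258 = 2.5823 years

2.5823


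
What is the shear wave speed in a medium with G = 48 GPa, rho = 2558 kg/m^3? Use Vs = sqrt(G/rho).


Convert G to Pa: G = 48e9 Pa
Compute G/rho = 48e9 / 2558 = 18764659.8905
Vs = sqrt(18764659.8905) = 4331.82 m/s

4331.82


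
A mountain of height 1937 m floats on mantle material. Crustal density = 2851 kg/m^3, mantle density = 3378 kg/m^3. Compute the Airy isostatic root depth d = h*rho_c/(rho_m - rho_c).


rho_m - rho_c = 3378 - 2851 = 527
d = 1937 * 2851 / 527
= 5522387 / 527
= 10478.91 m

10478.91


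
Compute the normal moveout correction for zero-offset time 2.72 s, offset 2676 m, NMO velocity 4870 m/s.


x/Vnmo = 2676/4870 = 0.549487
(x/Vnmo)^2 = 0.301936
t0^2 = 7.3984
sqrt(7.3984 + 0.301936) = 2.774948
dt = 2.774948 - 2.72 = 0.054948

0.054948


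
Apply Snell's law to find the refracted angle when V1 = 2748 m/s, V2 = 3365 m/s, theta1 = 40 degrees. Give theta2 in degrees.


sin(theta1) = sin(40 deg) = 0.642788
sin(theta2) = V2/V1 * sin(theta1) = 3365/2748 * 0.642788 = 0.787111
theta2 = arcsin(0.787111) = 51.9163 degrees

51.9163


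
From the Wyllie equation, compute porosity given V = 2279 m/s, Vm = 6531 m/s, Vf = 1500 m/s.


1/V - 1/Vm = 1/2279 - 1/6531 = 0.00028567
1/Vf - 1/Vm = 1/1500 - 1/6531 = 0.00051355
phi = 0.00028567 / 0.00051355 = 0.5563

0.5563


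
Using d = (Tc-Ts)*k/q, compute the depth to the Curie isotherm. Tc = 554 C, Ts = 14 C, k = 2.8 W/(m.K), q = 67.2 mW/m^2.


T_Curie - T_surf = 554 - 14 = 540 C
Convert q to W/m^2: 67.2 mW/m^2 = 0.0672 W/m^2
d = 540 * 2.8 / 0.0672 = 22500.0 m

22500.0


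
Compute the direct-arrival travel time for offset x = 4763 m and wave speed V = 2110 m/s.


t = x / V
= 4763 / 2110
= 2.2573 s

2.2573


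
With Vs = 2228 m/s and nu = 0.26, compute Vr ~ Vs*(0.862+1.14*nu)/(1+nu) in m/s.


Numerator factor = 0.862 + 1.14*0.26 = 1.1584
Denominator = 1 + 0.26 = 1.26
Vr = 2228 * 1.1584 / 1.26 = 2048.35 m/s

2048.35


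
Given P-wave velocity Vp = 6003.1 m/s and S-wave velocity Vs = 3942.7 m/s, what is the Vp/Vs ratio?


Vp/Vs = 6003.1 / 3942.7
= 1.5226

1.5226


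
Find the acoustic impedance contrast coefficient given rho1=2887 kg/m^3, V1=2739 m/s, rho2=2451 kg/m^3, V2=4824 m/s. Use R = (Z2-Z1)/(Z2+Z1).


Z1 = 2887 * 2739 = 7907493
Z2 = 2451 * 4824 = 11823624
R = (11823624 - 7907493) / (11823624 + 7907493) = 3916131 / 19731117 = 0.1985

0.1985


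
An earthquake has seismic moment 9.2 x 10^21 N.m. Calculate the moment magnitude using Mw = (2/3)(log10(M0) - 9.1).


log10(M0) = log10(9.2 x 10^21) = 21.9638
Mw = 2/3 * (21.9638 - 9.1)
= 2/3 * 12.8638
= 8.58

8.58


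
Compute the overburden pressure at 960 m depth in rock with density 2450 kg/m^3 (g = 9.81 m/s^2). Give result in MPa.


P = rho * g * z / 1e6
= 2450 * 9.81 * 960 / 1e6
= 23073120.0 / 1e6
= 23.0731 MPa

23.0731


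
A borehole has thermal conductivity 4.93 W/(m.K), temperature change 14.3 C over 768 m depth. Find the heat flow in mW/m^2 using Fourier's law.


q = k * dT / dz * 1000
= 4.93 * 14.3 / 768 * 1000
= 0.091796 * 1000
= 91.7956 mW/m^2

91.7956


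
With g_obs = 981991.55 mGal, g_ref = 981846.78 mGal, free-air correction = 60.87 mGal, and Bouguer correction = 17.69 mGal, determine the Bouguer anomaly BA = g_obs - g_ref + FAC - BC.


BA = g_obs - g_ref + FAC - BC
= 981991.55 - 981846.78 + 60.87 - 17.69
= 187.95 mGal

187.95


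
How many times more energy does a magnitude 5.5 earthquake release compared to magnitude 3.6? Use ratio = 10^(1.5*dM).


M2 - M1 = 5.5 - 3.6 = 1.9
1.5 * 1.9 = 2.85
ratio = 10^2.85 = 707.95

707.95


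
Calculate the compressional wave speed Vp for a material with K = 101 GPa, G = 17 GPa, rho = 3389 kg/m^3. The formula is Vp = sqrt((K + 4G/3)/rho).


First compute the effective modulus:
K + 4G/3 = 101e9 + 4*17e9/3 = 123666666666.67 Pa
Then divide by density:
123666666666.67 / 3389 = 36490606.8653 Pa/(kg/m^3)
Take the square root:
Vp = sqrt(36490606.8653) = 6040.75 m/s

6040.75


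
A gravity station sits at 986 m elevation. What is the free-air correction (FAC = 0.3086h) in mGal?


FAC = 0.3086 * h
= 0.3086 * 986
= 304.2796 mGal

304.2796


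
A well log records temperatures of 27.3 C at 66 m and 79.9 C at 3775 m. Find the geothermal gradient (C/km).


dT = 79.9 - 27.3 = 52.6 C
dz = 3775 - 66 = 3709 m
gradient = dT/dz * 1000 = 52.6/3709 * 1000 = 14.1817 C/km

14.1817


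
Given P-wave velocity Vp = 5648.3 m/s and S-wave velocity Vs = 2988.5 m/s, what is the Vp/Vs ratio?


Vp/Vs = 5648.3 / 2988.5
= 1.89

1.89


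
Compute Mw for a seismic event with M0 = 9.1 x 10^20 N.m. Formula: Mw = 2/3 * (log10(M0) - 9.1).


log10(M0) = log10(9.1 x 10^20) = 20.959
Mw = 2/3 * (20.959 - 9.1)
= 2/3 * 11.859
= 7.91

7.91


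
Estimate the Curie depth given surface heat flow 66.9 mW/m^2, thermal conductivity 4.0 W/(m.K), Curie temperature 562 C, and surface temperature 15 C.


T_Curie - T_surf = 562 - 15 = 547 C
Convert q to W/m^2: 66.9 mW/m^2 = 0.0669 W/m^2
d = 547 * 4.0 / 0.0669 = 32705.53 m

32705.53


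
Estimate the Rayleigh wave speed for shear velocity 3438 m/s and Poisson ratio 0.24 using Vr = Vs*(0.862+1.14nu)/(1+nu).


Numerator factor = 0.862 + 1.14*0.24 = 1.1356
Denominator = 1 + 0.24 = 1.24
Vr = 3438 * 1.1356 / 1.24 = 3148.54 m/s

3148.54


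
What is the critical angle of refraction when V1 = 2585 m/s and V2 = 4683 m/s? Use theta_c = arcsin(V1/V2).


V1/V2 = 2585/4683 = 0.551997
theta_c = arcsin(0.551997) = 33.5041 degrees

33.5041


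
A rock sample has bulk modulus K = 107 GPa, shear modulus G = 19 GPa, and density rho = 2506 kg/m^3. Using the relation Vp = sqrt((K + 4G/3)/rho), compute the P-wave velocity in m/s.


First compute the effective modulus:
K + 4G/3 = 107e9 + 4*19e9/3 = 132333333333.33 Pa
Then divide by density:
132333333333.33 / 2506 = 52806597.4993 Pa/(kg/m^3)
Take the square root:
Vp = sqrt(52806597.4993) = 7266.81 m/s

7266.81


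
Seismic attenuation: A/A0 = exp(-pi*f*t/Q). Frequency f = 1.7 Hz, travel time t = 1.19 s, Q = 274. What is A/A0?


pi*f*t/Q = pi*1.7*1.19/274 = 0.023195
A/A0 = exp(-0.023195) = 0.977072

0.977072


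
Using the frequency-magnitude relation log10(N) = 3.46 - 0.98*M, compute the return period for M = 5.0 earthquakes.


log10(N) = 3.46 - 0.98*5.0 = -1.44
N = 10^-1.44 = 0.036308
T = 1/N = 1/0.036308 = 27.5423 years

27.5423


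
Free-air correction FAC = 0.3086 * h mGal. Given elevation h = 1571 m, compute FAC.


FAC = 0.3086 * h
= 0.3086 * 1571
= 484.8106 mGal

484.8106


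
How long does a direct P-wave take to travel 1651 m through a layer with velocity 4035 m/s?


t = x / V
= 1651 / 4035
= 0.4092 s

0.4092


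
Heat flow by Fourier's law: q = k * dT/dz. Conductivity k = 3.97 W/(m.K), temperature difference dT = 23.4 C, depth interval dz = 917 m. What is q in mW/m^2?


q = k * dT / dz * 1000
= 3.97 * 23.4 / 917 * 1000
= 0.101306 * 1000
= 101.3064 mW/m^2

101.3064


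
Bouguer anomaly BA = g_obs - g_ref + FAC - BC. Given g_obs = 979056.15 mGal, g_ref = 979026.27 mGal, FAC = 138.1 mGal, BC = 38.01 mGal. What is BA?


BA = g_obs - g_ref + FAC - BC
= 979056.15 - 979026.27 + 138.1 - 38.01
= 129.97 mGal

129.97


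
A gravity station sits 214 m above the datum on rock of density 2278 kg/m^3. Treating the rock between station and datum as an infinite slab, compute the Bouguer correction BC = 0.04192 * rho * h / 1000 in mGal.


BC = 0.04192 * rho * h / 1000
= 0.04192 * 2278 * 214 / 1000
= 20.4357 mGal

20.4357


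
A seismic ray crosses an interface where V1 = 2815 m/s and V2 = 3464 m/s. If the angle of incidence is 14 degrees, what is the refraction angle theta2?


sin(theta1) = sin(14 deg) = 0.241922
sin(theta2) = V2/V1 * sin(theta1) = 3464/2815 * 0.241922 = 0.297697
theta2 = arcsin(0.297697) = 17.3193 degrees

17.3193


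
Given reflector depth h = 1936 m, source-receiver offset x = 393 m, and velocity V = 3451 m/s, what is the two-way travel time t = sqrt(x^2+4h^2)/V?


x^2 + 4h^2 = 393^2 + 4*1936^2 = 154449 + 14992384 = 15146833
sqrt(15146833) = 3891.8932
t = 3891.8932 / 3451 = 1.1278 s

1.1278


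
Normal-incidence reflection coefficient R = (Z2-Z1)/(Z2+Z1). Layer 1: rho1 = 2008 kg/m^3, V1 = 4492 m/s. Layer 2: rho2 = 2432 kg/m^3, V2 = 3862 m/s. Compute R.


Z1 = 2008 * 4492 = 9019936
Z2 = 2432 * 3862 = 9392384
R = (9392384 - 9019936) / (9392384 + 9019936) = 372448 / 18412320 = 0.0202

0.0202


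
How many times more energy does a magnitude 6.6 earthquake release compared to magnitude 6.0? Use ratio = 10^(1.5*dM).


M2 - M1 = 6.6 - 6.0 = 0.6
1.5 * 0.6 = 0.9
ratio = 10^0.9 = 7.94

7.94


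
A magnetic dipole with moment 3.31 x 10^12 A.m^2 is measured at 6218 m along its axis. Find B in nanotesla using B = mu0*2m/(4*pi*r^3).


m = 3.31 x 10^12 = 3310000000000 A.m^2
2m = 6620000000000 A.m^2
r^3 = 6218^3 = 240409792232
B = (4pi*10^-7) * 6620000000000 / (4*pi * 240409792232) * 1e9
= 8318937.346706 / 3021078548508.4 * 1e9
= 2753.6316 nT

2753.6316


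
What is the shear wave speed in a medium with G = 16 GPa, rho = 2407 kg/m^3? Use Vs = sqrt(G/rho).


Convert G to Pa: G = 16e9 Pa
Compute G/rho = 16e9 / 2407 = 6647278.7703
Vs = sqrt(6647278.7703) = 2578.23 m/s

2578.23


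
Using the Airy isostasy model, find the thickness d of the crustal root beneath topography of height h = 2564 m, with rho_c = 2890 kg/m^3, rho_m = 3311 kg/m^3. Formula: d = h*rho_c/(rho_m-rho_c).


rho_m - rho_c = 3311 - 2890 = 421
d = 2564 * 2890 / 421
= 7409960 / 421
= 17600.86 m

17600.86


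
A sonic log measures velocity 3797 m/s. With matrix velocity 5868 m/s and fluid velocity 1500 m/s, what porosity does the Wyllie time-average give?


1/V - 1/Vm = 1/3797 - 1/5868 = 9.295e-05
1/Vf - 1/Vm = 1/1500 - 1/5868 = 0.00049625
phi = 9.295e-05 / 0.00049625 = 0.1873

0.1873


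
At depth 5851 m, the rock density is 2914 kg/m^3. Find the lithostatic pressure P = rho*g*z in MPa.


P = rho * g * z / 1e6
= 2914 * 9.81 * 5851 / 1e6
= 167258675.34 / 1e6
= 167.2587 MPa

167.2587


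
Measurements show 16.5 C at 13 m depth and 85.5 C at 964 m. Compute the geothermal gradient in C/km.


dT = 85.5 - 16.5 = 69.0 C
dz = 964 - 13 = 951 m
gradient = dT/dz * 1000 = 69.0/951 * 1000 = 72.5552 C/km

72.5552


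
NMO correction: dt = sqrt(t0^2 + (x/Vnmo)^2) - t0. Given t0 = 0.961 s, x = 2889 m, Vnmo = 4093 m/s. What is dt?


x/Vnmo = 2889/4093 = 0.705839
(x/Vnmo)^2 = 0.498209
t0^2 = 0.923521
sqrt(0.923521 + 0.498209) = 1.192363
dt = 1.192363 - 0.961 = 0.231363

0.231363


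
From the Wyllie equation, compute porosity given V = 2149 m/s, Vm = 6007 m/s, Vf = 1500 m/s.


1/V - 1/Vm = 1/2149 - 1/6007 = 0.00029886
1/Vf - 1/Vm = 1/1500 - 1/6007 = 0.00050019
phi = 0.00029886 / 0.00050019 = 0.5975

0.5975


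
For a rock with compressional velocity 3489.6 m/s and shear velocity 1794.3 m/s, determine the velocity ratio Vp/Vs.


Vp/Vs = 3489.6 / 1794.3
= 1.9448

1.9448


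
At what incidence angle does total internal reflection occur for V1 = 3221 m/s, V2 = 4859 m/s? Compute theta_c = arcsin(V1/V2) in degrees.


V1/V2 = 3221/4859 = 0.662894
theta_c = arcsin(0.662894) = 41.5209 degrees

41.5209


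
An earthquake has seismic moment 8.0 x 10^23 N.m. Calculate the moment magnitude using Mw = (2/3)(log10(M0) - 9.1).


log10(M0) = log10(8.0 x 10^23) = 23.9031
Mw = 2/3 * (23.9031 - 9.1)
= 2/3 * 14.8031
= 9.87

9.87


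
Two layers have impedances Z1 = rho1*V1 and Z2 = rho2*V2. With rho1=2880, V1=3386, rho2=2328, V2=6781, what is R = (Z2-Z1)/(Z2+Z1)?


Z1 = 2880 * 3386 = 9751680
Z2 = 2328 * 6781 = 15786168
R = (15786168 - 9751680) / (15786168 + 9751680) = 6034488 / 25537848 = 0.2363

0.2363


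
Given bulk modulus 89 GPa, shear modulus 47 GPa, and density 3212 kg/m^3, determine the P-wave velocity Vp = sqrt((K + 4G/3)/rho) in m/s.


First compute the effective modulus:
K + 4G/3 = 89e9 + 4*47e9/3 = 151666666666.67 Pa
Then divide by density:
151666666666.67 / 3212 = 47218762.9722 Pa/(kg/m^3)
Take the square root:
Vp = sqrt(47218762.9722) = 6871.59 m/s

6871.59


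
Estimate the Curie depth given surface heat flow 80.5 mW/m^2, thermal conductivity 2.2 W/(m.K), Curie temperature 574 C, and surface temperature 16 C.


T_Curie - T_surf = 574 - 16 = 558 C
Convert q to W/m^2: 80.5 mW/m^2 = 0.0805 W/m^2
d = 558 * 2.2 / 0.0805 = 15249.69 m

15249.69


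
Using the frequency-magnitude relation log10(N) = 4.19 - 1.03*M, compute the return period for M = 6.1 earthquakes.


log10(N) = 4.19 - 1.03*6.1 = -2.093
N = 10^-2.093 = 0.008072
T = 1/N = 1/0.008072 = 123.8797 years

123.8797


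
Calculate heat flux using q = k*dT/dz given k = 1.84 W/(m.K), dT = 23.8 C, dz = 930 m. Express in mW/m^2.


q = k * dT / dz * 1000
= 1.84 * 23.8 / 930 * 1000
= 0.047088 * 1000
= 47.0882 mW/m^2

47.0882


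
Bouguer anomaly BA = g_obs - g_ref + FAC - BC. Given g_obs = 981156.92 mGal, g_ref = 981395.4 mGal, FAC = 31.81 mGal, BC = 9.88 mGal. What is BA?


BA = g_obs - g_ref + FAC - BC
= 981156.92 - 981395.4 + 31.81 - 9.88
= -216.55 mGal

-216.55


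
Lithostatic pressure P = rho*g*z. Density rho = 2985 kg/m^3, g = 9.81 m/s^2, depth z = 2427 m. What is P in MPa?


P = rho * g * z / 1e6
= 2985 * 9.81 * 2427 / 1e6
= 71069476.95 / 1e6
= 71.0695 MPa

71.0695


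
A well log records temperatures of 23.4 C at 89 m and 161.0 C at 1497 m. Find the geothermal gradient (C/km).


dT = 161.0 - 23.4 = 137.6 C
dz = 1497 - 89 = 1408 m
gradient = dT/dz * 1000 = 137.6/1408 * 1000 = 97.7273 C/km

97.7273


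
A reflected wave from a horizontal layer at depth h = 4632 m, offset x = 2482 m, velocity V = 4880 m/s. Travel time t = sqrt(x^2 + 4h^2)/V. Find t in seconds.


x^2 + 4h^2 = 2482^2 + 4*4632^2 = 6160324 + 85821696 = 91982020
sqrt(91982020) = 9590.7257
t = 9590.7257 / 4880 = 1.9653 s

1.9653


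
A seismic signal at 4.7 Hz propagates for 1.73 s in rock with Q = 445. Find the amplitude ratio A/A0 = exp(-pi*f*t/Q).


pi*f*t/Q = pi*4.7*1.73/445 = 0.057403
A/A0 = exp(-0.057403) = 0.944214

0.944214


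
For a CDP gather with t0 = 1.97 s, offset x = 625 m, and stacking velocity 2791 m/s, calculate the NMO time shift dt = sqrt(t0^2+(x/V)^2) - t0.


x/Vnmo = 625/2791 = 0.223934
(x/Vnmo)^2 = 0.050146
t0^2 = 3.8809
sqrt(3.8809 + 0.050146) = 1.982687
dt = 1.982687 - 1.97 = 0.012687

0.012687


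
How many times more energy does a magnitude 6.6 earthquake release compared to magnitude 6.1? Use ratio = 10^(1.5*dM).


M2 - M1 = 6.6 - 6.1 = 0.5
1.5 * 0.5 = 0.75
ratio = 10^0.75 = 5.62

5.62


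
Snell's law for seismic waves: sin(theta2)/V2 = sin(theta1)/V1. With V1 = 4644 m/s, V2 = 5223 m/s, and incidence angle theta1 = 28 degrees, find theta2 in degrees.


sin(theta1) = sin(28 deg) = 0.469472
sin(theta2) = V2/V1 * sin(theta1) = 5223/4644 * 0.469472 = 0.528004
theta2 = arcsin(0.528004) = 31.8707 degrees

31.8707


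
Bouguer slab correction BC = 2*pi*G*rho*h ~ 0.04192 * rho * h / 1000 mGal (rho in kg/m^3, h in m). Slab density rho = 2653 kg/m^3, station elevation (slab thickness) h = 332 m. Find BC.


BC = 0.04192 * rho * h / 1000
= 0.04192 * 2653 * 332 / 1000
= 36.923 mGal

36.923


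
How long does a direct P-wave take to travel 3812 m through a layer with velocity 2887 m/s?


t = x / V
= 3812 / 2887
= 1.3204 s

1.3204


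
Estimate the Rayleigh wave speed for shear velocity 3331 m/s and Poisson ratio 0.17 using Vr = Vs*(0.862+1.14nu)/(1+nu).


Numerator factor = 0.862 + 1.14*0.17 = 1.0558
Denominator = 1 + 0.17 = 1.17
Vr = 3331 * 1.0558 / 1.17 = 3005.87 m/s

3005.87


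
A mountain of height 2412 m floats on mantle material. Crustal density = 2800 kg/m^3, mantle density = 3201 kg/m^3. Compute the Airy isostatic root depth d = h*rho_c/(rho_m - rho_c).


rho_m - rho_c = 3201 - 2800 = 401
d = 2412 * 2800 / 401
= 6753600 / 401
= 16841.9 m

16841.9


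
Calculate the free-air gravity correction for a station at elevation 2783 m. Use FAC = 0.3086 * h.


FAC = 0.3086 * h
= 0.3086 * 2783
= 858.8338 mGal

858.8338


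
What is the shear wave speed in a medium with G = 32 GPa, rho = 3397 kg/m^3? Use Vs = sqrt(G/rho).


Convert G to Pa: G = 32e9 Pa
Compute G/rho = 32e9 / 3397 = 9420076.5381
Vs = sqrt(9420076.5381) = 3069.21 m/s

3069.21


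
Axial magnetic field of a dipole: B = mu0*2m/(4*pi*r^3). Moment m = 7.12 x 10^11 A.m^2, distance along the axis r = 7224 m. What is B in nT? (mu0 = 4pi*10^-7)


m = 7.12 x 10^11 = 712000000000 A.m^2
2m = 1424000000000 A.m^2
r^3 = 7224^3 = 376992935424
B = (4pi*10^-7) * 1424000000000 / (4*pi * 376992935424) * 1e9
= 1789451.175485 / 4737432945533.16 * 1e9
= 377.7259 nT

377.7259


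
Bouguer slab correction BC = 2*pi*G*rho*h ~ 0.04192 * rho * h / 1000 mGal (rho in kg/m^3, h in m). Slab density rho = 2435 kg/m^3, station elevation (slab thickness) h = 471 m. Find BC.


BC = 0.04192 * rho * h / 1000
= 0.04192 * 2435 * 471 / 1000
= 48.0774 mGal

48.0774


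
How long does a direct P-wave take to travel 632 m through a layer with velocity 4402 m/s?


t = x / V
= 632 / 4402
= 0.1436 s

0.1436


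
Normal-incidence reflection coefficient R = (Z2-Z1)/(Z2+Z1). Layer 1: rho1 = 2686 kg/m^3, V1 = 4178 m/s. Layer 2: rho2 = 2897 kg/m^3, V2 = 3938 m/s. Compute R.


Z1 = 2686 * 4178 = 11222108
Z2 = 2897 * 3938 = 11408386
R = (11408386 - 11222108) / (11408386 + 11222108) = 186278 / 22630494 = 0.0082

0.0082


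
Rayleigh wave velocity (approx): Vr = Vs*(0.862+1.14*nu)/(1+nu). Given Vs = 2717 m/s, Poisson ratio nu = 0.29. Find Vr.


Numerator factor = 0.862 + 1.14*0.29 = 1.1926
Denominator = 1 + 0.29 = 1.29
Vr = 2717 * 1.1926 / 1.29 = 2511.86 m/s

2511.86


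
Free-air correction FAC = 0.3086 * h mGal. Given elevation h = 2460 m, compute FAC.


FAC = 0.3086 * h
= 0.3086 * 2460
= 759.156 mGal

759.156


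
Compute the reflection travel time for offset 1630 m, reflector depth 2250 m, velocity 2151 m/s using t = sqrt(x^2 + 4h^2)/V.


x^2 + 4h^2 = 1630^2 + 4*2250^2 = 2656900 + 20250000 = 22906900
sqrt(22906900) = 4786.1153
t = 4786.1153 / 2151 = 2.2251 s

2.2251


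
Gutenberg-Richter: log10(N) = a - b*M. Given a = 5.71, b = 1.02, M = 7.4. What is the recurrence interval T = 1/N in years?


log10(N) = 5.71 - 1.02*7.4 = -1.838
N = 10^-1.838 = 0.014521
T = 1/N = 1/0.014521 = 68.8652 years

68.8652


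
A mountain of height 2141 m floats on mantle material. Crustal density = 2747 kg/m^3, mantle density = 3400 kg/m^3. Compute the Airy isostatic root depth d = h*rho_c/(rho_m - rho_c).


rho_m - rho_c = 3400 - 2747 = 653
d = 2141 * 2747 / 653
= 5881327 / 653
= 9006.63 m

9006.63


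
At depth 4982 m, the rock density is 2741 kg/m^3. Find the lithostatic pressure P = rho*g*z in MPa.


P = rho * g * z / 1e6
= 2741 * 9.81 * 4982 / 1e6
= 133962044.22 / 1e6
= 133.962 MPa

133.962


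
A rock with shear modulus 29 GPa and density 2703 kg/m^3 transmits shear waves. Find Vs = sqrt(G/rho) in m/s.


Convert G to Pa: G = 29e9 Pa
Compute G/rho = 29e9 / 2703 = 10728819.8298
Vs = sqrt(10728819.8298) = 3275.49 m/s

3275.49


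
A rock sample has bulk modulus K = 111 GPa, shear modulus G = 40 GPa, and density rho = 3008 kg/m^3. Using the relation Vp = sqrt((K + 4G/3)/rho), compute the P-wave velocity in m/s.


First compute the effective modulus:
K + 4G/3 = 111e9 + 4*40e9/3 = 164333333333.33 Pa
Then divide by density:
164333333333.33 / 3008 = 54632092.1986 Pa/(kg/m^3)
Take the square root:
Vp = sqrt(54632092.1986) = 7391.35 m/s

7391.35


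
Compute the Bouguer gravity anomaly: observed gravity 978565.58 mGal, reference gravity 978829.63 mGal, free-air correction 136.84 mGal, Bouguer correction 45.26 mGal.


BA = g_obs - g_ref + FAC - BC
= 978565.58 - 978829.63 + 136.84 - 45.26
= -172.47 mGal

-172.47


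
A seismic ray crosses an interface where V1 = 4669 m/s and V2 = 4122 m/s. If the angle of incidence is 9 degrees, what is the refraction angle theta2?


sin(theta1) = sin(9 deg) = 0.156434
sin(theta2) = V2/V1 * sin(theta1) = 4122/4669 * 0.156434 = 0.138107
theta2 = arcsin(0.138107) = 7.9383 degrees

7.9383


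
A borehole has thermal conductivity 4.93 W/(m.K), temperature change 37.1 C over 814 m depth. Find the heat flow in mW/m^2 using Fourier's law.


q = k * dT / dz * 1000
= 4.93 * 37.1 / 814 * 1000
= 0.224697 * 1000
= 224.6966 mW/m^2

224.6966


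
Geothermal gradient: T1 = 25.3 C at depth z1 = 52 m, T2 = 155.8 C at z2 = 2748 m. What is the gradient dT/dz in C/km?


dT = 155.8 - 25.3 = 130.5 C
dz = 2748 - 52 = 2696 m
gradient = dT/dz * 1000 = 130.5/2696 * 1000 = 48.405 C/km

48.405


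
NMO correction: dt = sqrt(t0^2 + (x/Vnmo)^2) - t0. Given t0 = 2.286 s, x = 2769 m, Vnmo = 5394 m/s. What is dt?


x/Vnmo = 2769/5394 = 0.513348
(x/Vnmo)^2 = 0.263526
t0^2 = 5.225796
sqrt(5.225796 + 0.263526) = 2.34293
dt = 2.34293 - 2.286 = 0.05693

0.05693


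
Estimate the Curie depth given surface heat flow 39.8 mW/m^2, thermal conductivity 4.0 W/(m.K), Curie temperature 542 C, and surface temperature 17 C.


T_Curie - T_surf = 542 - 17 = 525 C
Convert q to W/m^2: 39.8 mW/m^2 = 0.0398 W/m^2
d = 525 * 4.0 / 0.0398 = 52763.82 m

52763.82


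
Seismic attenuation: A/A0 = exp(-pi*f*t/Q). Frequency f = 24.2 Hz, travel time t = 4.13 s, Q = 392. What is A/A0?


pi*f*t/Q = pi*24.2*4.13/392 = 0.800994
A/A0 = exp(-0.800994) = 0.448883

0.448883


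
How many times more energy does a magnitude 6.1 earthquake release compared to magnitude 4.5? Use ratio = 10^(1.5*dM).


M2 - M1 = 6.1 - 4.5 = 1.6
1.5 * 1.6 = 2.4
ratio = 10^2.4 = 251.19

251.19


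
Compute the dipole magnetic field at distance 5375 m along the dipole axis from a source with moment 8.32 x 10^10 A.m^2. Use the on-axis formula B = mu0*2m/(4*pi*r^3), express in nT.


m = 8.32 x 10^10 = 83200000000 A.m^2
2m = 166400000000 A.m^2
r^3 = 5375^3 = 155287109375
B = (4pi*10^-7) * 166400000000 / (4*pi * 155287109375) * 1e9
= 209104.407023 / 1951395368038.78 * 1e9
= 107.1564 nT

107.1564


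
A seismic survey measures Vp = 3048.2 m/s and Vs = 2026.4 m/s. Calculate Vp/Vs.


Vp/Vs = 3048.2 / 2026.4
= 1.5042

1.5042


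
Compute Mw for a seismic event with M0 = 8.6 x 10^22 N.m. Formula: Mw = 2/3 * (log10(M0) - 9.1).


log10(M0) = log10(8.6 x 10^22) = 22.9345
Mw = 2/3 * (22.9345 - 9.1)
= 2/3 * 13.8345
= 9.22

9.22


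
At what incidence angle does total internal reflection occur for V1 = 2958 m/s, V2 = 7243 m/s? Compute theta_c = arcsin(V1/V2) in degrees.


V1/V2 = 2958/7243 = 0.408394
theta_c = arcsin(0.408394) = 24.104 degrees

24.104


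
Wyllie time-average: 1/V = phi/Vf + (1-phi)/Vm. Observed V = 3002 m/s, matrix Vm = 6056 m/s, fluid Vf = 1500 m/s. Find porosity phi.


1/V - 1/Vm = 1/3002 - 1/6056 = 0.00016799
1/Vf - 1/Vm = 1/1500 - 1/6056 = 0.00050154
phi = 0.00016799 / 0.00050154 = 0.3349

0.3349


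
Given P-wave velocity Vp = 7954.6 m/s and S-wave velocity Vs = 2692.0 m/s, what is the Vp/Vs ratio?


Vp/Vs = 7954.6 / 2692.0
= 2.9549

2.9549


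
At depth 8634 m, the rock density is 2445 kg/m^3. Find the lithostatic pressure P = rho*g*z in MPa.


P = rho * g * z / 1e6
= 2445 * 9.81 * 8634 / 1e6
= 207090375.3 / 1e6
= 207.0904 MPa

207.0904


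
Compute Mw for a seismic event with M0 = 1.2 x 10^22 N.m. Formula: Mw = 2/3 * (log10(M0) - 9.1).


log10(M0) = log10(1.2 x 10^22) = 22.0792
Mw = 2/3 * (22.0792 - 9.1)
= 2/3 * 12.9792
= 8.65

8.65


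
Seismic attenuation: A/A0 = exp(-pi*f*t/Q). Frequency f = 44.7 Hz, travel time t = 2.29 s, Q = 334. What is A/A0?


pi*f*t/Q = pi*44.7*2.29/334 = 0.962823
A/A0 = exp(-0.962823) = 0.381814

0.381814


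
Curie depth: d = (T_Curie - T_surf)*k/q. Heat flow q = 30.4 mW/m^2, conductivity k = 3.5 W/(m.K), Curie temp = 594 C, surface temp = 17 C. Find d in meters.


T_Curie - T_surf = 594 - 17 = 577 C
Convert q to W/m^2: 30.4 mW/m^2 = 0.0304 W/m^2
d = 577 * 3.5 / 0.0304 = 66430.92 m

66430.92


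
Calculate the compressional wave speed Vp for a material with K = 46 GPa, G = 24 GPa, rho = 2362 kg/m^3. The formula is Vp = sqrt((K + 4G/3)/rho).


First compute the effective modulus:
K + 4G/3 = 46e9 + 4*24e9/3 = 78000000000.0 Pa
Then divide by density:
78000000000.0 / 2362 = 33022861.9814 Pa/(kg/m^3)
Take the square root:
Vp = sqrt(33022861.9814) = 5746.55 m/s

5746.55


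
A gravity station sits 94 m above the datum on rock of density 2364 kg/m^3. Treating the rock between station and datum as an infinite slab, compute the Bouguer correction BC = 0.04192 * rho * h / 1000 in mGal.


BC = 0.04192 * rho * h / 1000
= 0.04192 * 2364 * 94 / 1000
= 9.3153 mGal

9.3153


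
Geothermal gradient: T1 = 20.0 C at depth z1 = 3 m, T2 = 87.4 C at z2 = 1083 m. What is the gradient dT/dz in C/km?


dT = 87.4 - 20.0 = 67.4 C
dz = 1083 - 3 = 1080 m
gradient = dT/dz * 1000 = 67.4/1080 * 1000 = 62.4074 C/km

62.4074


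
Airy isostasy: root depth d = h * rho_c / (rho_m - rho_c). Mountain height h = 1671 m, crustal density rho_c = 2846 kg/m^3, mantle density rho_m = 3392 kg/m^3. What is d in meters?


rho_m - rho_c = 3392 - 2846 = 546
d = 1671 * 2846 / 546
= 4755666 / 546
= 8710.01 m

8710.01


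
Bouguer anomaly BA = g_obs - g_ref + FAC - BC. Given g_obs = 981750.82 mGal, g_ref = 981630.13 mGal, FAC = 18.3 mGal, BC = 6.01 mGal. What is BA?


BA = g_obs - g_ref + FAC - BC
= 981750.82 - 981630.13 + 18.3 - 6.01
= 132.98 mGal

132.98


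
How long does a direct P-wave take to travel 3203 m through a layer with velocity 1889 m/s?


t = x / V
= 3203 / 1889
= 1.6956 s

1.6956


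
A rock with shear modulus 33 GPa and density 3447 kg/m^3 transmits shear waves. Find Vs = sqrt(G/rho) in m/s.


Convert G to Pa: G = 33e9 Pa
Compute G/rho = 33e9 / 3447 = 9573542.2106
Vs = sqrt(9573542.2106) = 3094.11 m/s

3094.11


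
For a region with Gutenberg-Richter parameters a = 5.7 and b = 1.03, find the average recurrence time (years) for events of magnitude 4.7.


log10(N) = 5.7 - 1.03*4.7 = 0.859
N = 10^0.859 = 7.227698
T = 1/N = 1/7.227698 = 0.1384 years

0.1384


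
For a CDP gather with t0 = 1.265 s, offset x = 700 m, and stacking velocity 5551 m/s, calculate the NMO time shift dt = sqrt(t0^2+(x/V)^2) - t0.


x/Vnmo = 700/5551 = 0.126103
(x/Vnmo)^2 = 0.015902
t0^2 = 1.600225
sqrt(1.600225 + 0.015902) = 1.27127
dt = 1.27127 - 1.265 = 0.00627

0.00627


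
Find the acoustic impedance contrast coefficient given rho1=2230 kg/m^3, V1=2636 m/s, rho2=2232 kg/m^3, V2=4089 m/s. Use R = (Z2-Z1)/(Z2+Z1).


Z1 = 2230 * 2636 = 5878280
Z2 = 2232 * 4089 = 9126648
R = (9126648 - 5878280) / (9126648 + 5878280) = 3248368 / 15004928 = 0.2165

0.2165


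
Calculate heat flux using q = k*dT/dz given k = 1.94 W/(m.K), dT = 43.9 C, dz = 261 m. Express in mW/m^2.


q = k * dT / dz * 1000
= 1.94 * 43.9 / 261 * 1000
= 0.326307 * 1000
= 326.3065 mW/m^2

326.3065


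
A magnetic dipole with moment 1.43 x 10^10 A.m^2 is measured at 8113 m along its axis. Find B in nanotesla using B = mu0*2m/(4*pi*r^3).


m = 1.43 x 10^10 = 14300000000 A.m^2
2m = 28600000000 A.m^2
r^3 = 8113^3 = 534003898897
B = (4pi*10^-7) * 28600000000 / (4*pi * 534003898897) * 1e9
= 35939.819957 / 6710490903052.49 * 1e9
= 5.3558 nT

5.3558


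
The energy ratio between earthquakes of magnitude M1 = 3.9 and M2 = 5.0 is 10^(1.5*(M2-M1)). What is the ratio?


M2 - M1 = 5.0 - 3.9 = 1.1
1.5 * 1.1 = 1.65
ratio = 10^1.65 = 44.67

44.67


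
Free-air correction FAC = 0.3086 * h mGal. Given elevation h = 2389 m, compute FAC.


FAC = 0.3086 * h
= 0.3086 * 2389
= 737.2454 mGal

737.2454


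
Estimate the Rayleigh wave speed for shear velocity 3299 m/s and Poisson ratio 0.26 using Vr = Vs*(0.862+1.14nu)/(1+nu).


Numerator factor = 0.862 + 1.14*0.26 = 1.1584
Denominator = 1 + 0.26 = 1.26
Vr = 3299 * 1.1584 / 1.26 = 3032.99 m/s

3032.99


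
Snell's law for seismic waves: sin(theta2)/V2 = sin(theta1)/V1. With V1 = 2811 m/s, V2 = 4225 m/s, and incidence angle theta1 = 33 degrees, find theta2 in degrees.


sin(theta1) = sin(33 deg) = 0.544639
sin(theta2) = V2/V1 * sin(theta1) = 4225/2811 * 0.544639 = 0.818605
theta2 = arcsin(0.818605) = 54.9454 degrees

54.9454


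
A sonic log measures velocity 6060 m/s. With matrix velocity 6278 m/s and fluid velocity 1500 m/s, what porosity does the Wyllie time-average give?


1/V - 1/Vm = 1/6060 - 1/6278 = 5.73e-06
1/Vf - 1/Vm = 1/1500 - 1/6278 = 0.00050738
phi = 5.73e-06 / 0.00050738 = 0.0113

0.0113


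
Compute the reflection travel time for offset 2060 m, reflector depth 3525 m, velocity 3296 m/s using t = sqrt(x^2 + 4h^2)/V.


x^2 + 4h^2 = 2060^2 + 4*3525^2 = 4243600 + 49702500 = 53946100
sqrt(53946100) = 7344.8009
t = 7344.8009 / 3296 = 2.2284 s

2.2284


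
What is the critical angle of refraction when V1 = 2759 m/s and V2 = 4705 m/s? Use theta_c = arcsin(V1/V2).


V1/V2 = 2759/4705 = 0.586397
theta_c = arcsin(0.586397) = 35.9018 degrees

35.9018


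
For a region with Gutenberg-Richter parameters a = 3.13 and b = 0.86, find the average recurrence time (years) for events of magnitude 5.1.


log10(N) = 3.13 - 0.86*5.1 = -1.256
N = 10^-1.256 = 0.055463
T = 1/N = 1/0.055463 = 18.0302 years

18.0302


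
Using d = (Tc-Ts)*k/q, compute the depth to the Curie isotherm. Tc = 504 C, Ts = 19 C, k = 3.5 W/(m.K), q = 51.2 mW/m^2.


T_Curie - T_surf = 504 - 19 = 485 C
Convert q to W/m^2: 51.2 mW/m^2 = 0.0512 W/m^2
d = 485 * 3.5 / 0.0512 = 33154.3 m

33154.3


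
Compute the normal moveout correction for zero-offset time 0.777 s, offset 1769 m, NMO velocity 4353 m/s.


x/Vnmo = 1769/4353 = 0.406386
(x/Vnmo)^2 = 0.16515
t0^2 = 0.603729
sqrt(0.603729 + 0.16515) = 0.876857
dt = 0.876857 - 0.777 = 0.099857

0.099857


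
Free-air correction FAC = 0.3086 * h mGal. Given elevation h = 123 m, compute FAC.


FAC = 0.3086 * h
= 0.3086 * 123
= 37.9578 mGal

37.9578


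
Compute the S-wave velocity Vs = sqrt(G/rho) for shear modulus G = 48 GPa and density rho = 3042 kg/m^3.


Convert G to Pa: G = 48e9 Pa
Compute G/rho = 48e9 / 3042 = 15779092.7022
Vs = sqrt(15779092.7022) = 3972.29 m/s

3972.29


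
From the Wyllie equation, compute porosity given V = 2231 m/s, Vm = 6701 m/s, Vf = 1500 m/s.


1/V - 1/Vm = 1/2231 - 1/6701 = 0.000299
1/Vf - 1/Vm = 1/1500 - 1/6701 = 0.00051744
phi = 0.000299 / 0.00051744 = 0.5778

0.5778


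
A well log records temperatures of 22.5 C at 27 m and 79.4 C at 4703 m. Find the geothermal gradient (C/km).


dT = 79.4 - 22.5 = 56.9 C
dz = 4703 - 27 = 4676 m
gradient = dT/dz * 1000 = 56.9/4676 * 1000 = 12.1685 C/km

12.1685


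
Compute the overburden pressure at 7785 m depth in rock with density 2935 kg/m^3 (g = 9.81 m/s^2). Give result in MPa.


P = rho * g * z / 1e6
= 2935 * 9.81 * 7785 / 1e6
= 224148444.75 / 1e6
= 224.1484 MPa

224.1484


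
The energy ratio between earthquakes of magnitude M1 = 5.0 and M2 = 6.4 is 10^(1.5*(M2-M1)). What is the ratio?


M2 - M1 = 6.4 - 5.0 = 1.4
1.5 * 1.4 = 2.1
ratio = 10^2.1 = 125.89

125.89


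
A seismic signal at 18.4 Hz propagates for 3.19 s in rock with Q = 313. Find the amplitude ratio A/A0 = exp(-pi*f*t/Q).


pi*f*t/Q = pi*18.4*3.19/313 = 0.589134
A/A0 = exp(-0.589134) = 0.554808

0.554808


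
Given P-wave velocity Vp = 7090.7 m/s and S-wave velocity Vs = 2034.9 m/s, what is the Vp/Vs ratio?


Vp/Vs = 7090.7 / 2034.9
= 3.4845

3.4845


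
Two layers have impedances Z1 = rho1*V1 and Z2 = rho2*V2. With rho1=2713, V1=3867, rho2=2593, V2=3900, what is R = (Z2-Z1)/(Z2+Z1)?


Z1 = 2713 * 3867 = 10491171
Z2 = 2593 * 3900 = 10112700
R = (10112700 - 10491171) / (10112700 + 10491171) = -378471 / 20603871 = -0.0184

-0.0184


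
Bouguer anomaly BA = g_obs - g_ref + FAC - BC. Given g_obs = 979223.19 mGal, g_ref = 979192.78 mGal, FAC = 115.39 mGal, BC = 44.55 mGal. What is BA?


BA = g_obs - g_ref + FAC - BC
= 979223.19 - 979192.78 + 115.39 - 44.55
= 101.25 mGal

101.25


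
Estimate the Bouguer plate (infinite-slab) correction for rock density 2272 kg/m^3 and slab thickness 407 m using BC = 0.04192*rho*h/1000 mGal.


BC = 0.04192 * rho * h / 1000
= 0.04192 * 2272 * 407 / 1000
= 38.7636 mGal

38.7636


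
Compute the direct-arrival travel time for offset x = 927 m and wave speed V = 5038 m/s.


t = x / V
= 927 / 5038
= 0.184 s

0.184


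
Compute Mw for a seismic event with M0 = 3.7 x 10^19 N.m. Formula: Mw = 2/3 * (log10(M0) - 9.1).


log10(M0) = log10(3.7 x 10^19) = 19.5682
Mw = 2/3 * (19.5682 - 9.1)
= 2/3 * 10.4682
= 6.98

6.98


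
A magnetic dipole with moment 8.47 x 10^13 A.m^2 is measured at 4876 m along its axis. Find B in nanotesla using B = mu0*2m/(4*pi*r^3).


m = 8.47 x 10^13 = 84700000000000 A.m^2
2m = 169400000000000 A.m^2
r^3 = 4876^3 = 115928733376
B = (4pi*10^-7) * 169400000000000 / (4*pi * 115928733376) * 1e9
= 212874318.207244 / 1456803428456.05 * 1e9
= 146124.2567 nT

146124.2567


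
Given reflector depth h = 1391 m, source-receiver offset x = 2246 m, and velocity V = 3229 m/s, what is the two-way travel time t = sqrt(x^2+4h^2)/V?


x^2 + 4h^2 = 2246^2 + 4*1391^2 = 5044516 + 7739524 = 12784040
sqrt(12784040) = 3575.4776
t = 3575.4776 / 3229 = 1.1073 s

1.1073


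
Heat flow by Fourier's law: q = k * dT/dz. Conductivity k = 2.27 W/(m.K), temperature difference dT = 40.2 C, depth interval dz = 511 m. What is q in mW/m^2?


q = k * dT / dz * 1000
= 2.27 * 40.2 / 511 * 1000
= 0.178579 * 1000
= 178.5793 mW/m^2

178.5793


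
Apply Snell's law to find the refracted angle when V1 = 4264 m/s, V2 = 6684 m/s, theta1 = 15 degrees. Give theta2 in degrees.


sin(theta1) = sin(15 deg) = 0.258819
sin(theta2) = V2/V1 * sin(theta1) = 6684/4264 * 0.258819 = 0.40571
theta2 = arcsin(0.40571) = 23.9356 degrees

23.9356


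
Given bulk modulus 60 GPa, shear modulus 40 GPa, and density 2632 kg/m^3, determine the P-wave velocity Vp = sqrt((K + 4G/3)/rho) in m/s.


First compute the effective modulus:
K + 4G/3 = 60e9 + 4*40e9/3 = 113333333333.33 Pa
Then divide by density:
113333333333.33 / 2632 = 43059777.1023 Pa/(kg/m^3)
Take the square root:
Vp = sqrt(43059777.1023) = 6561.99 m/s

6561.99


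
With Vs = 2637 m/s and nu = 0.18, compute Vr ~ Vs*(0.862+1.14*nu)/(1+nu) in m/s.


Numerator factor = 0.862 + 1.14*0.18 = 1.0672
Denominator = 1 + 0.18 = 1.18
Vr = 2637 * 1.0672 / 1.18 = 2384.92 m/s

2384.92


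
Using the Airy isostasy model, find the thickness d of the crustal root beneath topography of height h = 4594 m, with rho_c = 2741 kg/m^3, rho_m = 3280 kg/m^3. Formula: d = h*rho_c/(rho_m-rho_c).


rho_m - rho_c = 3280 - 2741 = 539
d = 4594 * 2741 / 539
= 12592154 / 539
= 23362.07 m

23362.07


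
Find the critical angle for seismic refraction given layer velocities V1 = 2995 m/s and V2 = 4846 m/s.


V1/V2 = 2995/4846 = 0.618035
theta_c = arcsin(0.618035) = 38.1728 degrees

38.1728


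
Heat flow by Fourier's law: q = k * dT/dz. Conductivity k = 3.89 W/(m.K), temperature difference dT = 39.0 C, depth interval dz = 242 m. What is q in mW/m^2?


q = k * dT / dz * 1000
= 3.89 * 39.0 / 242 * 1000
= 0.626901 * 1000
= 626.9008 mW/m^2

626.9008


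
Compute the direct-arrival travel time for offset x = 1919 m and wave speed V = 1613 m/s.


t = x / V
= 1919 / 1613
= 1.1897 s

1.1897


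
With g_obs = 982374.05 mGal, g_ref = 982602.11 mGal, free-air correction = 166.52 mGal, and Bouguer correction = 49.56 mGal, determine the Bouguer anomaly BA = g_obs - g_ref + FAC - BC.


BA = g_obs - g_ref + FAC - BC
= 982374.05 - 982602.11 + 166.52 - 49.56
= -111.1 mGal

-111.1


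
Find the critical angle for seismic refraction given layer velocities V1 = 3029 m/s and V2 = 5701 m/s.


V1/V2 = 3029/5701 = 0.53131
theta_c = arcsin(0.53131) = 32.094 degrees

32.094


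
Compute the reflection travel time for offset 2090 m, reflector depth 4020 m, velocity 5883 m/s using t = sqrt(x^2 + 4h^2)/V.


x^2 + 4h^2 = 2090^2 + 4*4020^2 = 4368100 + 64641600 = 69009700
sqrt(69009700) = 8307.2077
t = 8307.2077 / 5883 = 1.4121 s

1.4121


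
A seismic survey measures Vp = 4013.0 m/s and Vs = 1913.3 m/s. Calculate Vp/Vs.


Vp/Vs = 4013.0 / 1913.3
= 2.0974

2.0974


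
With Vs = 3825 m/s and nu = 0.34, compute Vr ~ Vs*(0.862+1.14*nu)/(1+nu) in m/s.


Numerator factor = 0.862 + 1.14*0.34 = 1.2496
Denominator = 1 + 0.34 = 1.34
Vr = 3825 * 1.2496 / 1.34 = 3566.96 m/s

3566.96


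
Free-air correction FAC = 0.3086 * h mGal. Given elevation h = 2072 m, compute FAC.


FAC = 0.3086 * h
= 0.3086 * 2072
= 639.4192 mGal

639.4192


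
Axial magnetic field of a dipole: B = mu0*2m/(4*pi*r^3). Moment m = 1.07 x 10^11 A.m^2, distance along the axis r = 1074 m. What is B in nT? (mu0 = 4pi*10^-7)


m = 1.07 x 10^11 = 107000000000 A.m^2
2m = 214000000000 A.m^2
r^3 = 1074^3 = 1238833224
B = (4pi*10^-7) * 214000000000 / (4*pi * 1238833224) * 1e9
= 268920.331147 / 15567637422.17 * 1e9
= 17274.3188 nT

17274.3188


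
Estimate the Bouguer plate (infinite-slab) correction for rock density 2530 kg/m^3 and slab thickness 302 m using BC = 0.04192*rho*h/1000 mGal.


BC = 0.04192 * rho * h / 1000
= 0.04192 * 2530 * 302 / 1000
= 32.0294 mGal

32.0294


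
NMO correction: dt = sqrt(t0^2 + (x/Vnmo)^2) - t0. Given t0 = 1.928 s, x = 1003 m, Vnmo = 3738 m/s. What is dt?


x/Vnmo = 1003/3738 = 0.268325
(x/Vnmo)^2 = 0.071998
t0^2 = 3.717184
sqrt(3.717184 + 0.071998) = 1.946582
dt = 1.946582 - 1.928 = 0.018582

0.018582


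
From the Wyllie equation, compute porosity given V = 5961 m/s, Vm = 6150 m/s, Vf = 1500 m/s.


1/V - 1/Vm = 1/5961 - 1/6150 = 5.16e-06
1/Vf - 1/Vm = 1/1500 - 1/6150 = 0.00050407
phi = 5.16e-06 / 0.00050407 = 0.0102

0.0102


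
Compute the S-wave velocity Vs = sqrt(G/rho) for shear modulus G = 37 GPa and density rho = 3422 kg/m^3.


Convert G to Pa: G = 37e9 Pa
Compute G/rho = 37e9 / 3422 = 10812390.415
Vs = sqrt(10812390.415) = 3288.22 m/s

3288.22


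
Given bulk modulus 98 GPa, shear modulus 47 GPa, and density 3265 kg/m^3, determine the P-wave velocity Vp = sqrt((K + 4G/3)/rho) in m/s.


First compute the effective modulus:
K + 4G/3 = 98e9 + 4*47e9/3 = 160666666666.67 Pa
Then divide by density:
160666666666.67 / 3265 = 49208779.9898 Pa/(kg/m^3)
Take the square root:
Vp = sqrt(49208779.9898) = 7014.9 m/s

7014.9


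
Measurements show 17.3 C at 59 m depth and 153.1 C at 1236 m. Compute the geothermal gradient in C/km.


dT = 153.1 - 17.3 = 135.8 C
dz = 1236 - 59 = 1177 m
gradient = dT/dz * 1000 = 135.8/1177 * 1000 = 115.3781 C/km

115.3781
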